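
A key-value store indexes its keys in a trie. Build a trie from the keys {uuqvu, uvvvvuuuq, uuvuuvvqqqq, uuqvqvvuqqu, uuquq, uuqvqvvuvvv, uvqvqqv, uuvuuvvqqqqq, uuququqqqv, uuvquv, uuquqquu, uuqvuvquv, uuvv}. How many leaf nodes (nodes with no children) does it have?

10

A leaf is a node with no children — equivalently, the end of a word that is not a proper prefix of any other stored word.
Those words: "uuquqquu", "uuququqqqv", "uuqvqvvuqqu", "uuqvqvvuvvv", "uuqvuvquv", "uuvquv", "uuvuuvvqqqqq", "uuvv", "uvqvqqv", "uvvvvuuuq"
Leaf count: 10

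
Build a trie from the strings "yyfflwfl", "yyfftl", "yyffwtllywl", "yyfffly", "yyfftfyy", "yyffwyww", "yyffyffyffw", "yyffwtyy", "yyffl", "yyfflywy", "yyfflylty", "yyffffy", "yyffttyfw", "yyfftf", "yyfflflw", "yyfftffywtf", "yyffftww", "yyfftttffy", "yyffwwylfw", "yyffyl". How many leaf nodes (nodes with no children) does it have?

Leaves are exactly the stored words that no other stored word extends.
Those words: "yyffffy", "yyfffly", "yyffftww", "yyfflflw", "yyfflwfl", "yyfflylty", "yyfflywy", "yyfftffywtf", "yyfftfyy", "yyfftl", "yyfftttffy", "yyffttyfw", "yyffwtllywl", "yyffwtyy", "yyffwwylfw", "yyffwyww", "yyffyffyffw", "yyffyl"
Leaf count: 18

18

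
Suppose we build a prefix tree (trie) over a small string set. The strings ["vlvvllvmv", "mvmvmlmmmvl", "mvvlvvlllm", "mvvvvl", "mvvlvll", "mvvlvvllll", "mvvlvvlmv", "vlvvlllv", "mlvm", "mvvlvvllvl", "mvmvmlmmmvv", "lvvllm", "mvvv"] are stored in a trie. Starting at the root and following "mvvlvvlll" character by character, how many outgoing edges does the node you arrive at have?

2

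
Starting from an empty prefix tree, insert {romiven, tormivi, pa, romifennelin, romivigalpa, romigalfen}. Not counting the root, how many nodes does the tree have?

36

Count nodes per top-level branch (shared prefixes stored once):
  'p'-branch (pa): 2 nodes
  'r'-branch (romifennelin, romigalfen, romiven, romivigalpa): 27 nodes
  't'-branch (tormivi): 7 nodes
Sum: 36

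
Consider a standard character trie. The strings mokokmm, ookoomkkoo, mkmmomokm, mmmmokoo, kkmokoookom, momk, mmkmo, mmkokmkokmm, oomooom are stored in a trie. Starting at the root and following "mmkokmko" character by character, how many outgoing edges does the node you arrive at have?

1

The children of the "mmkokmko" node are the distinct next characters among strings starting with "mmkokmko".
Characters that immediately follow "mmkokmko" among the stored strings: {k}.
That node has 1 child edge.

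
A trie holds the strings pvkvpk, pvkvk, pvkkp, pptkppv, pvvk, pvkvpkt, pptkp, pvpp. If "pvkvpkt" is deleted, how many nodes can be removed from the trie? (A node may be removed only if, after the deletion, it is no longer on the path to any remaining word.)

After clearing the end-marker at "pvkvpkt", prune upward until reaching a node still needed by another word.
The suffix "t" (1 node) is used only by "pvkvpkt"; "pvkvpk" is itself a stored word, so pruning stops there.
Nodes removed: 1

1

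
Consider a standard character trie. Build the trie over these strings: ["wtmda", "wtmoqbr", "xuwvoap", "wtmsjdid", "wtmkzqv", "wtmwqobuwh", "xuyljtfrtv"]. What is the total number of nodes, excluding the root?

Count nodes per top-level branch (shared prefixes stored once):
  'w'-branch (wtmda, wtmkzqv, wtmoqbr, wtmsjdid, wtmwqobuwh): 25 nodes
  'x'-branch (xuwvoap, xuyljtfrtv): 15 nodes
Sum: 40

40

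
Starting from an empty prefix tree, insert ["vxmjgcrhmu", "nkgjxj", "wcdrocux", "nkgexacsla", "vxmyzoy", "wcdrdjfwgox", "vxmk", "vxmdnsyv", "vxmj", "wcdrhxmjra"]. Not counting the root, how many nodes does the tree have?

54

Trace insertions, counting only characters that open a new branch:
  "vxmjgcrhmu" → 10 new (v, x, m, j, g, c, r, h, m, u)
  "nkgjxj" → 6 new (n, k, g, j, x, j)
  "wcdrocux" → 8 new (w, c, d, r, o, c, u, x)
  "nkgexacsla" → prefix "nkg" already present; 7 new (e, x, a, c, s, l, a)
  "vxmyzoy" → prefix "vxm" already present; 4 new (y, z, o, y)
  "wcdrdjfwgox" → prefix "wcdr" already present; 7 new (d, j, f, w, g, o, x)
  "vxmk" → prefix "vxm" already present; 1 new (k)
  "vxmdnsyv" → prefix "vxm" already present; 5 new (d, n, s, y, v)
  "vxmj" → prefix "vxmj" already present; 0 new (none)
  "wcdrhxmjra" → prefix "wcdr" already present; 6 new (h, x, m, j, r, a)
Total nodes = 10 + 6 + 8 + 7 + 4 + 7 + 1 + 5 + 0 + 6 = 54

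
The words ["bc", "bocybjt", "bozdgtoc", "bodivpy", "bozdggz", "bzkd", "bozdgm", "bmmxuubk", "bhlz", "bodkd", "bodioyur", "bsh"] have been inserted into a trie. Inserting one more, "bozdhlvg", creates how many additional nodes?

4

The longest prefix of "bozdhlvg" already in the trie is "bozd" (length 4).
So 8 − 4 = 4 new nodes.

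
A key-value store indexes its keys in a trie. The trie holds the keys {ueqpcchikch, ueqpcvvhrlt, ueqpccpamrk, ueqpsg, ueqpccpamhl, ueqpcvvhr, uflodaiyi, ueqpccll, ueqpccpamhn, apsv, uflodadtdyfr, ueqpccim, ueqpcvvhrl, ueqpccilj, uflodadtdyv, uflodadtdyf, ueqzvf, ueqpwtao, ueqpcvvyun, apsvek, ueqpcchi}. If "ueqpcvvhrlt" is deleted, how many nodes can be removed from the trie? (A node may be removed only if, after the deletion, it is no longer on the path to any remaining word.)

1

A node on "ueqpcvvhrlt"'s path can go only if nothing else ends at it or branches off below it.
The suffix "t" (1 node) is used only by "ueqpcvvhrlt"; "ueqpcvvhrl" is itself a stored word, so pruning stops there.
Nodes removed: 1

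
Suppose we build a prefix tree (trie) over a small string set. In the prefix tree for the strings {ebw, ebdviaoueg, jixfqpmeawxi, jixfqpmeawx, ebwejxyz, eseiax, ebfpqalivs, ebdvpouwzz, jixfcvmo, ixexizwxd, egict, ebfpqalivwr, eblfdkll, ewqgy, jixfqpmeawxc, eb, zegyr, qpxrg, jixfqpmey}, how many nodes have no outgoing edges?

16

A leaf is a node with no children — equivalently, the end of a word that is not a proper prefix of any other stored word.
Those words: "ebdviaoueg", "ebdvpouwzz", "ebfpqalivs", "ebfpqalivwr", "eblfdkll", "ebwejxyz", "egict", "eseiax", "ewqgy", "ixexizwxd", "jixfcvmo", "jixfqpmeawxc", "jixfqpmeawxi", "jixfqpmey", "qpxrg", "zegyr"
Leaf count: 16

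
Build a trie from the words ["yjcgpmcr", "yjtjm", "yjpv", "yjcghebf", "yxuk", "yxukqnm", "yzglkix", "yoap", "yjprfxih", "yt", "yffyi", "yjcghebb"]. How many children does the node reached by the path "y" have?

The children of the "y" node are the distinct next characters among strings starting with "y".
Distinct next characters after "y": f, j, o, t, x, z.
That node has 6 child edges.

6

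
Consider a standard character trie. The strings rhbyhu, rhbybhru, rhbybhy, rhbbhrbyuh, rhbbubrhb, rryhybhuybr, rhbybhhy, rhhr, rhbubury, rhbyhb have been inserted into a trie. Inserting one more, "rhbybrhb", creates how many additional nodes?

3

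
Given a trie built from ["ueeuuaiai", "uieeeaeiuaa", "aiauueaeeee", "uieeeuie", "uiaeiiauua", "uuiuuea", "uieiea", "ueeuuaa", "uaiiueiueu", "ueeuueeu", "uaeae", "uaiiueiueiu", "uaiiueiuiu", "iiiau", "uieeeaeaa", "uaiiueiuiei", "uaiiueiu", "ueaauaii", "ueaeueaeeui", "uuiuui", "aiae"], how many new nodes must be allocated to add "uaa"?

1

The longest prefix of "uaa" already in the trie is "ua" (length 2).
New nodes needed: |"uaa"| − 2 = 3 − 2 = 1.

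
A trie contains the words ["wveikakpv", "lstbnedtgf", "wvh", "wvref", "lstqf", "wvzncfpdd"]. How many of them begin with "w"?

4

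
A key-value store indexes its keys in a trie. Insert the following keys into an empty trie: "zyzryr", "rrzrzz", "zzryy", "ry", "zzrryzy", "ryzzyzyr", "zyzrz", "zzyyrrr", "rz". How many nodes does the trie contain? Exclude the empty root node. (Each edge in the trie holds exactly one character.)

34

Trie structure (* marks end of a word):
(root)
├─ r
│  ├─ r
│  │  └─ z
│  │     └─ r
│  │        └─ z
│  │           └─ z *
│  ├─ y *
│  │  └─ z
│  │     └─ z
│  │        └─ y
│  │           └─ z
│  │              └─ y
│  │                 └─ r *
│  └─ z *
└─ z
   ├─ y
   │  └─ z
   │     └─ r
   │        ├─ y
   │        │  └─ r *
   │        └─ z *
   └─ z
      ├─ r
      │  ├─ r
      │  │  └─ y
      │  │     └─ z
      │  │        └─ y *
      │  └─ y
      │     └─ y *
      └─ y
         └─ y
            └─ r
               └─ r
                  └─ r *
Counting every labelled node above: 34.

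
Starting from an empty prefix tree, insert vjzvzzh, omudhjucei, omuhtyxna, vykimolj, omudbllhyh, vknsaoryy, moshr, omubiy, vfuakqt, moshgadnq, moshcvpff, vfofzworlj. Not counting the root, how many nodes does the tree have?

Insert word by word; a character creates a node only if that edge doesn't already exist:
  "vjzvzzh" → 7 new (v, j, z, v, z, z, h)
  "omudhjucei" → 10 new (o, m, u, d, h, j, u, c, e, i)
  "omuhtyxna" → prefix "omu" already present; 6 new (h, t, y, x, n, a)
  "vykimolj" → prefix "v" already present; 7 new (y, k, i, m, o, l, j)
  "omudbllhyh" → prefix "omud" already present; 6 new (b, l, l, h, y, h)
  "vknsaoryy" → prefix "v" already present; 8 new (k, n, s, a, o, r, y, y)
  "moshr" → 5 new (m, o, s, h, r)
  "omubiy" → prefix "omu" already present; 3 new (b, i, y)
  "vfuakqt" → prefix "v" already present; 6 new (f, u, a, k, q, t)
  "moshgadnq" → prefix "mosh" already present; 5 new (g, a, d, n, q)
  "moshcvpff" → prefix "mosh" already present; 5 new (c, v, p, f, f)
  "vfofzworlj" → prefix "vf" already present; 8 new (o, f, z, w, o, r, l, j)
Total nodes = 7 + 10 + 6 + 7 + 6 + 8 + 5 + 3 + 6 + 5 + 5 + 8 = 76

76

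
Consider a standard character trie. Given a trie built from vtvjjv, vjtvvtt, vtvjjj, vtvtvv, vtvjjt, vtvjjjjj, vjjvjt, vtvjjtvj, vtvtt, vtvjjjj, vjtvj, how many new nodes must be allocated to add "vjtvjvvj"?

3

Walking "vjtvjvvj" from the root, the first 5 characters ("vjtvj") follow existing edges; "v" is the first miss.
Each of the 3 remaining characters creates one node.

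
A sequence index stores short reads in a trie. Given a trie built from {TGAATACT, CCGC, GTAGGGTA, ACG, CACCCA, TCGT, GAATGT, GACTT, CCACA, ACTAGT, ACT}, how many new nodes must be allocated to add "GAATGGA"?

Walking "GAATGGA" from the root, the first 5 characters ("GAATG") follow existing edges; "G" is the first miss.
Each of the 2 remaining characters creates one node.

2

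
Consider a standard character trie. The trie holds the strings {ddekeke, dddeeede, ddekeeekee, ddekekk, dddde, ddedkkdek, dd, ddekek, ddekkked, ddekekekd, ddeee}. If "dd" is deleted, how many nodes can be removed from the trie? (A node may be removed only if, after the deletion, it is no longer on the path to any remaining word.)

Walk "dd" from the leaf back toward the root, removing each node that no remaining word uses.
Every node on "dd" is still needed (e.g. by "ddekeke"), so nothing is freed.
Nodes removed: 0

0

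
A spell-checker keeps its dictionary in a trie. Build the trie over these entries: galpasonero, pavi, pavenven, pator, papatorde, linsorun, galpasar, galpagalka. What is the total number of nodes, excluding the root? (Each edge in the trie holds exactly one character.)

45

Insert word by word; a character creates a node only if that edge doesn't already exist:
  "galpasonero" → 11 new (g, a, l, p, a, s, o, n, e, r, o)
  "pavi" → 4 new (p, a, v, i)
  "pavenven" → prefix "pav" already present; 5 new (e, n, v, e, n)
  "pator" → prefix "pa" already present; 3 new (t, o, r)
  "papatorde" → prefix "pa" already present; 7 new (p, a, t, o, r, d, e)
  "linsorun" → 8 new (l, i, n, s, o, r, u, n)
  "galpasar" → prefix "galpas" already present; 2 new (a, r)
  "galpagalka" → prefix "galpa" already present; 5 new (g, a, l, k, a)
Total nodes = 11 + 4 + 5 + 3 + 7 + 8 + 2 + 5 = 45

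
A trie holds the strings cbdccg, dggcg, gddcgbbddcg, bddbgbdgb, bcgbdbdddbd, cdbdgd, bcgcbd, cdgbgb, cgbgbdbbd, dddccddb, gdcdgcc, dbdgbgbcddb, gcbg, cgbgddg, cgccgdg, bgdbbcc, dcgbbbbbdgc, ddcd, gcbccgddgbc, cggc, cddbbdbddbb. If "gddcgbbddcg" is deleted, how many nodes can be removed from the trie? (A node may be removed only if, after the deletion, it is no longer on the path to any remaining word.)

9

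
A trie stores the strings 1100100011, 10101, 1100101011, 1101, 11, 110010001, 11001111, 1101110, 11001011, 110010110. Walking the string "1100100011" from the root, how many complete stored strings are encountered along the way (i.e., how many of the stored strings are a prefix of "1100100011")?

3

Traverse "1100100011" character by character; count nodes along the way that are marked as word ends.
Prefixes of the query that are stored words: "11", "110010001", "1100100011"
Count: 3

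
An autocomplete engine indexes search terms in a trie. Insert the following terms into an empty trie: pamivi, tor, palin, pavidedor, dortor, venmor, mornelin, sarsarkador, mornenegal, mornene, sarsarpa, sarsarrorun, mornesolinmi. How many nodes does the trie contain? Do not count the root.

Count nodes per top-level branch (shared prefixes stored once):
  'd'-branch (dortor): 6 nodes
  'm'-branch (mornelin, mornene, mornenegal, mornesolinmi): 20 nodes
  'p'-branch (palin, pamivi, pavidedor): 16 nodes
  's'-branch (sarsarkador, sarsarpa, sarsarrorun): 18 nodes
  't'-branch (tor): 3 nodes
  'v'-branch (venmor): 6 nodes
Sum: 69

69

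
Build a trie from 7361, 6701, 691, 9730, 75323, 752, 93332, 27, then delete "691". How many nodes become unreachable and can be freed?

2

After clearing the end-marker at "691", prune upward until reaching a node still needed by another word.
The suffix "91" (2 nodes) is used only by "691"; the node for "6" still has the child "7", so pruning stops there.
Nodes removed: 2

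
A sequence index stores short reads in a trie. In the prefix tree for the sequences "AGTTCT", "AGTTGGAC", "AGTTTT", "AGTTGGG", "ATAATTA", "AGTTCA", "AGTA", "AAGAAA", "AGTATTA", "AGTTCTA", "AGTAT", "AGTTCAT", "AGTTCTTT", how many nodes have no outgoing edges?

A leaf is a node with no children — equivalently, the end of a word that is not a proper prefix of any other stored word.
Those words: "AAGAAA", "AGTATTA", "AGTTCAT", "AGTTCTA", "AGTTCTTT", "AGTTGGAC", "AGTTGGG", "AGTTTT", "ATAATTA"
Leaf count: 9

9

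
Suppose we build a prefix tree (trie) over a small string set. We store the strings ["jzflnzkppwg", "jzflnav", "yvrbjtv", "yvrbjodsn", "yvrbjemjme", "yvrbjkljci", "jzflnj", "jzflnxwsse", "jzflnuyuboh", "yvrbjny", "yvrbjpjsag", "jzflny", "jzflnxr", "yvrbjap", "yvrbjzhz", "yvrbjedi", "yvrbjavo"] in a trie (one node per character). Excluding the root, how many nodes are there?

For each word, the new-node count is its length minus the longest prefix already in the trie:
  "jzflnzkppwg" → 11 new (j, z, f, l, n, z, k, p, p, w, g)
  "jzflnav" → prefix "jzfln" already present; 2 new (a, v)
  "yvrbjtv" → 7 new (y, v, r, b, j, t, v)
  "yvrbjodsn" → prefix "yvrbj" already present; 4 new (o, d, s, n)
  "yvrbjemjme" → prefix "yvrbj" already present; 5 new (e, m, j, m, e)
  "yvrbjkljci" → prefix "yvrbj" already present; 5 new (k, l, j, c, i)
  "jzflnj" → prefix "jzfln" already present; 1 new (j)
  "jzflnxwsse" → prefix "jzfln" already present; 5 new (x, w, s, s, e)
  "jzflnuyuboh" → prefix "jzfln" already present; 6 new (u, y, u, b, o, h)
  "yvrbjny" → prefix "yvrbj" already present; 2 new (n, y)
  "yvrbjpjsag" → prefix "yvrbj" already present; 5 new (p, j, s, a, g)
  "jzflny" → prefix "jzfln" already present; 1 new (y)
  "jzflnxr" → prefix "jzflnx" already present; 1 new (r)
  "yvrbjap" → prefix "yvrbj" already present; 2 new (a, p)
  "yvrbjzhz" → prefix "yvrbj" already present; 3 new (z, h, z)
  "yvrbjedi" → prefix "yvrbje" already present; 2 new (d, i)
  "yvrbjavo" → prefix "yvrbja" already present; 2 new (v, o)
Total nodes = 11 + 2 + 7 + 4 + 5 + 5 + 1 + 5 + 6 + 2 + 5 + 1 + 1 + 2 + 3 + 2 + 2 = 64

64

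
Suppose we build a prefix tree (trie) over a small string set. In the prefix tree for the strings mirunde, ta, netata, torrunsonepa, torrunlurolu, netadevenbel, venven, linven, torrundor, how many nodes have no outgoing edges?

9

A leaf is a node with no children — equivalently, the end of a word that is not a proper prefix of any other stored word.
Those words: "linven", "mirunde", "netadevenbel", "netata", "ta", "torrundor", "torrunlurolu", "torrunsonepa", "venven"
Leaf count: 9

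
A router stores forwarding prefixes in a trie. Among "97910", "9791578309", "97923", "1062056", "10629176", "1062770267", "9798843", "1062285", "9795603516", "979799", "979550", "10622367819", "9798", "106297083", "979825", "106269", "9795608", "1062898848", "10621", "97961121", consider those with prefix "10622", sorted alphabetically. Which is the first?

DFS of the "10622" subtree visits, in order: "10622367819", "1062285"
Position 1: 10622367819

10622367819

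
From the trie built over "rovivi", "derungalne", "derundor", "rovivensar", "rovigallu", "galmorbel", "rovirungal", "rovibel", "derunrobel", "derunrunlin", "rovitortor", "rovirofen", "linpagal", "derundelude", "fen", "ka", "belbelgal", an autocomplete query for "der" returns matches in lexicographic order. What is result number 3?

derungalne

DFS of the "der" subtree visits, in order: "derundelude", "derundor", "derungalne", "derunrobel", "derunrunlin"
The 3rd is derungalne.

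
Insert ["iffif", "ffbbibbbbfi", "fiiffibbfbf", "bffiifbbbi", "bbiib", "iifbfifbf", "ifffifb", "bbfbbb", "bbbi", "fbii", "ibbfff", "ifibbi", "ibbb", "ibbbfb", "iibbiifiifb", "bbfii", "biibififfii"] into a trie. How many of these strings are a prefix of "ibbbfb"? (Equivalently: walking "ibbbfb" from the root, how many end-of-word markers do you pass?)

Traverse "ibbbfb" character by character; count nodes along the way that are marked as word ends.
Prefixes of the query that are stored words: "ibbb", "ibbbfb"
Count: 2

2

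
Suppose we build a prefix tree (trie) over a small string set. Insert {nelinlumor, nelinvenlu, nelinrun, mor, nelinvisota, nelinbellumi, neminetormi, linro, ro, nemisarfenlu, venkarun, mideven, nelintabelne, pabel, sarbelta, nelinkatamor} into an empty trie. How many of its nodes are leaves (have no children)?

16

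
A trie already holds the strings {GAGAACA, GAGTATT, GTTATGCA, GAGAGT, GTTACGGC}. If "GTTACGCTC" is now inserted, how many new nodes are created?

3

"GTTACG" is already a path in the trie; the remaining "CTC" must be added.
Each of the 3 remaining characters creates one node.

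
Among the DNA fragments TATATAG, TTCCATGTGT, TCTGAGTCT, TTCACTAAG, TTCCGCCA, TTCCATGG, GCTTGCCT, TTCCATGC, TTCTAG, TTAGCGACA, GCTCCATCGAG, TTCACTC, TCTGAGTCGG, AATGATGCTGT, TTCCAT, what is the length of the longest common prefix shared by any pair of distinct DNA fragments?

8

Equivalently: take the maximum, over all pairs, of their longest common prefix length.
"TCTGAGTCGG" and "TCTGAGTCT" agree on "TCTGAGTC" (8 characters) before diverging; nothing deeper is shared.
Longest shared-prefix length: 8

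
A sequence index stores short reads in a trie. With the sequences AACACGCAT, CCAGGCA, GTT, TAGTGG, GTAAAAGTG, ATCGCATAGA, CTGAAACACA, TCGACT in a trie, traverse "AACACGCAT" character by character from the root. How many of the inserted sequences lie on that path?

Check each prefix of "AACACGCAT" against the stored set — each match is an end-marker on the path.
Prefixes of the query that are stored words: "AACACGCAT"
Count: 1

1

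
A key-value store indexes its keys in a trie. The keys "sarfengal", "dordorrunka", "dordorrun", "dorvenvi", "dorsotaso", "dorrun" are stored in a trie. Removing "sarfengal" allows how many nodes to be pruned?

9

Walk "sarfengal" from the leaf back toward the root, removing each node that no remaining word uses.
No other word shares any prefix with "sarfengal", so all 9 of its nodes go.
Nodes removed: 9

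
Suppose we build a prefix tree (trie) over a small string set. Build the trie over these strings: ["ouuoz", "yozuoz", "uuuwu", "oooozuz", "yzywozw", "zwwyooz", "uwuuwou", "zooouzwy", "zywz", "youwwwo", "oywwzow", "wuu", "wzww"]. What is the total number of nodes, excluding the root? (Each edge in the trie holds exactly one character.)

Insert word by word; a character creates a node only if that edge doesn't already exist:
  "ouuoz" → 5 new (o, u, u, o, z)
  "yozuoz" → 6 new (y, o, z, u, o, z)
  "uuuwu" → 5 new (u, u, u, w, u)
  "oooozuz" → prefix "o" already present; 6 new (o, o, o, z, u, z)
  "yzywozw" → prefix "y" already present; 6 new (z, y, w, o, z, w)
  "zwwyooz" → 7 new (z, w, w, y, o, o, z)
  "uwuuwou" → prefix "u" already present; 6 new (w, u, u, w, o, u)
  "zooouzwy" → prefix "z" already present; 7 new (o, o, o, u, z, w, y)
  "zywz" → prefix "z" already present; 3 new (y, w, z)
  "youwwwo" → prefix "yo" already present; 5 new (u, w, w, w, o)
  "oywwzow" → prefix "o" already present; 6 new (y, w, w, z, o, w)
  "wuu" → 3 new (w, u, u)
  "wzww" → prefix "w" already present; 3 new (z, w, w)
Total nodes = 5 + 6 + 5 + 6 + 6 + 7 + 6 + 7 + 3 + 5 + 6 + 3 + 3 = 68

68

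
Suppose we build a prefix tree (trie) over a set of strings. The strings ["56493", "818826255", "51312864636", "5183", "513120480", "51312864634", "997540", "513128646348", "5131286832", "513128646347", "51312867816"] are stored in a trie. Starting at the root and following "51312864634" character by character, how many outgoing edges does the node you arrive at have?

2

Follow the path "51312864634" to its node, then look at its outgoing edges.
Distinct next characters after "51312864634": 7, 8.
That node has 2 child edges.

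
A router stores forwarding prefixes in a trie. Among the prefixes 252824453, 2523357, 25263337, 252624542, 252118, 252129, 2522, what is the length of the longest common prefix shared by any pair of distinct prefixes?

The deepest shared node is where two words last agree before diverging.
"252118" and "252129" agree on "2521" (4 characters) before diverging; nothing deeper is shared.
Longest shared-prefix length: 4

4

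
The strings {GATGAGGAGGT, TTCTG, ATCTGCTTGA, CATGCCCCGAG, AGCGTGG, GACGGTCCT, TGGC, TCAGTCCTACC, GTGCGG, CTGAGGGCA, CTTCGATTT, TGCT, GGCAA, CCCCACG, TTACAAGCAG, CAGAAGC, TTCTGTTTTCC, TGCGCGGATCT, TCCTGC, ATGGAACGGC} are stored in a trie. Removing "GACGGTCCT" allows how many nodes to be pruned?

Walk "GACGGTCCT" from the leaf back toward the root, removing each node that no remaining word uses.
The suffix "CGGTCCT" (7 nodes) is used only by "GACGGTCCT"; the node for "GA" still has the child "T", so pruning stops there.
Nodes removed: 7

7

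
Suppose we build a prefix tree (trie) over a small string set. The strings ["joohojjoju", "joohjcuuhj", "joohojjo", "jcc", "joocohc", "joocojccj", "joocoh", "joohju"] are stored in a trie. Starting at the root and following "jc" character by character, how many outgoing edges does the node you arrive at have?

1

The children of the "jc" node are the distinct next characters among strings starting with "jc".
Characters that immediately follow "jc" among the stored strings: {c}.
That node has 1 child edge.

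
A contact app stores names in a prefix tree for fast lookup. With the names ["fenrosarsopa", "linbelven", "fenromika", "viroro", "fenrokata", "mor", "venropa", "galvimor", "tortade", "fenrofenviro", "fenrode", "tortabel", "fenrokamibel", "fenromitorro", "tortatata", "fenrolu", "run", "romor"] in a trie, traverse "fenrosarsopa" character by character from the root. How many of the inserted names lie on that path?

Walk "fenrosarsopa" from the root; an end-of-word marker is hit whenever a stored word is a prefix of "fenrosarsopa".
Prefixes of the query that are stored words: "fenrosarsopa"
Count: 1

1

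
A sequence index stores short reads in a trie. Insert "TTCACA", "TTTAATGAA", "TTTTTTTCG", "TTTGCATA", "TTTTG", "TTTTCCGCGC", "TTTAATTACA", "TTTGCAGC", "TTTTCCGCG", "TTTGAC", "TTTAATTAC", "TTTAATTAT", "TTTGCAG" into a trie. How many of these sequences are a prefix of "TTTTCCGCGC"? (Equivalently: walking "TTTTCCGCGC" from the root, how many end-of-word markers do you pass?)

2

Check each prefix of "TTTTCCGCGC" against the stored set — each match is an end-marker on the path.
Prefixes of the query that are stored words: "TTTTCCGCG", "TTTTCCGCGC"
Count: 2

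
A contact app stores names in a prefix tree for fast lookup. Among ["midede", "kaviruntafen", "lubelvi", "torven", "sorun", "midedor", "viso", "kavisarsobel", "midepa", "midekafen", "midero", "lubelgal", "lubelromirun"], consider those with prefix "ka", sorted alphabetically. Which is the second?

DFS of the "ka" subtree visits, in order: "kaviruntafen", "kavisarsobel"
The 2nd is kavisarsobel.

kavisarsobel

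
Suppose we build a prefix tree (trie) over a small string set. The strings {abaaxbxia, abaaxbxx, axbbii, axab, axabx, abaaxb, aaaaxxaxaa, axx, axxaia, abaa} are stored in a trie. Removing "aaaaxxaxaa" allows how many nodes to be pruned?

After clearing the end-marker at "aaaaxxaxaa", prune upward until reaching a node still needed by another word.
The suffix "aaaxxaxaa" (9 nodes) is used only by "aaaaxxaxaa"; the node for "a" still has the child "b", so pruning stops there.
Nodes removed: 9

9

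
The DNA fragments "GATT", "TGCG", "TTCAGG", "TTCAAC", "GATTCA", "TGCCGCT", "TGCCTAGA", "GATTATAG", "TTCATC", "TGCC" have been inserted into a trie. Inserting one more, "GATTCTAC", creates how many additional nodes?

The longest prefix of "GATTCTAC" already in the trie is "GATTC" (length 5).
Each of the 3 remaining characters creates one node.

3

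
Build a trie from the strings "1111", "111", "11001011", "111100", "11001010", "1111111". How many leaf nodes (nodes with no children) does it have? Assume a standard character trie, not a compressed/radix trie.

A leaf is a node with no children — equivalently, the end of a word that is not a proper prefix of any other stored word.
Those words: "11001010", "11001011", "111100", "1111111"
Leaf count: 4

4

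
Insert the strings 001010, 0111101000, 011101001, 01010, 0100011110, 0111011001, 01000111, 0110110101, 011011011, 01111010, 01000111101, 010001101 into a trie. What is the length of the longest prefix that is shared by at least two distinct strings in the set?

Equivalently: take the maximum, over all pairs, of their longest common prefix length.
"0100011110" and "01000111101" agree on "0100011110" (10 characters) before diverging; nothing deeper is shared.
Longest shared-prefix length: 10

10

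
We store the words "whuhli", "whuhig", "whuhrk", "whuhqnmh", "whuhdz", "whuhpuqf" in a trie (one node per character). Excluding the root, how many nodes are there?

Trace insertions, counting only characters that open a new branch:
  "whuhli" → 6 new (w, h, u, h, l, i)
  "whuhig" → prefix "whuh" already present; 2 new (i, g)
  "whuhrk" → prefix "whuh" already present; 2 new (r, k)
  "whuhqnmh" → prefix "whuh" already present; 4 new (q, n, m, h)
  "whuhdz" → prefix "whuh" already present; 2 new (d, z)
  "whuhpuqf" → prefix "whuh" already present; 4 new (p, u, q, f)
Total nodes = 6 + 2 + 2 + 4 + 2 + 4 = 20

20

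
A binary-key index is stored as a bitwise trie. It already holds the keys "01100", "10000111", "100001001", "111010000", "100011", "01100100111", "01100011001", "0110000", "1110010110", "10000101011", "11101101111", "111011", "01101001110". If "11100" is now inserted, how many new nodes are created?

0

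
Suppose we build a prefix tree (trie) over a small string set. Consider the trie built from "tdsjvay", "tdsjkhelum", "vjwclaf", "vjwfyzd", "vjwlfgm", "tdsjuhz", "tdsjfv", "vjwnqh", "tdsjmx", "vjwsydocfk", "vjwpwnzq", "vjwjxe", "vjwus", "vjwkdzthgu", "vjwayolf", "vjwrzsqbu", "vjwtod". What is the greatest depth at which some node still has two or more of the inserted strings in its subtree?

4

Equivalently: take the maximum, over all pairs, of their longest common prefix length.
"tdsjfv" and "tdsjkhelum" agree on "tdsj" (4 characters) before diverging; nothing deeper is shared.
Longest shared-prefix length: 4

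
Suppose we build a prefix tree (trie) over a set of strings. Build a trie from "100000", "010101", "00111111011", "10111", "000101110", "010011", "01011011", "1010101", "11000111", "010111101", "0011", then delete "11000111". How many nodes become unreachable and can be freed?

7

A node on "11000111"'s path can go only if nothing else ends at it or branches off below it.
The suffix "1000111" (7 nodes) is used only by "11000111"; the node for "1" still has the child "0", so pruning stops there.
Nodes removed: 7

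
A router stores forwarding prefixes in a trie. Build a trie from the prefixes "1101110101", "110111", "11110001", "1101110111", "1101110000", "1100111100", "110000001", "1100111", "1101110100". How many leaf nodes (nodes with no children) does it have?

A leaf is a node with no children — equivalently, the end of a word that is not a proper prefix of any other stored word.
Those words: "110000001", "1100111100", "1101110000", "1101110100", "1101110101", "1101110111", "11110001"
Leaf count: 7

7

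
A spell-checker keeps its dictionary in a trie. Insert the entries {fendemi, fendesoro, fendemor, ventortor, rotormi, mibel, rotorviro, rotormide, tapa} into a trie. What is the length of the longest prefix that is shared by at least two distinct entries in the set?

7

The deepest shared node is where two words last agree before diverging.
"rotormi" and "rotormide" agree on "rotormi" (7 characters) before diverging; nothing deeper is shared.
Longest shared-prefix length: 7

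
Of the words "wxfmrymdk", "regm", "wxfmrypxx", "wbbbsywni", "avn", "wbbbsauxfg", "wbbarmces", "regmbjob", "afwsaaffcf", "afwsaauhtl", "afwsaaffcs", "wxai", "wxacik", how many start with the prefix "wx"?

Filter for entries beginning with "wx":
Matches: "wxacik", "wxai", "wxfmrymdk", "wxfmrypxx"
Count: 4

4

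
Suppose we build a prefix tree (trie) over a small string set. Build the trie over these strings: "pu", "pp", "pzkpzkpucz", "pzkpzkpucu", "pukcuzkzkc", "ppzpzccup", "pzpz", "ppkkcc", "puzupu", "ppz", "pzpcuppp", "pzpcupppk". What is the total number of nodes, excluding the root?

Count nodes per top-level branch (shared prefixes stored once):
  'p'-branch (pp, ppkkcc, ppz, ppzpzccup, pu, pukcuzkzkc, puzupu, pzkpzkpucu, pzkpzkpucz, pzpcuppp, pzpcupppk, pzpz): 44 nodes
Sum: 44

44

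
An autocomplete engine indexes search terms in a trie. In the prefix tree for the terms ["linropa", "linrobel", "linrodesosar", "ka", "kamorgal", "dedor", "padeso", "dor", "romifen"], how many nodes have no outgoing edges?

8

A leaf is a node with no children — equivalently, the end of a word that is not a proper prefix of any other stored word.
Those words: "dedor", "dor", "kamorgal", "linrobel", "linrodesosar", "linropa", "padeso", "romifen"
Leaf count: 8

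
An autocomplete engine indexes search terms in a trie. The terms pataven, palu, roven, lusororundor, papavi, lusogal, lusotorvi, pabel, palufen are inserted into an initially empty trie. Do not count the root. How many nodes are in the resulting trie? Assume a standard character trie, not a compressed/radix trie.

Trace insertions, counting only characters that open a new branch:
  "pataven" → 7 new (p, a, t, a, v, e, n)
  "palu" → prefix "pa" already present; 2 new (l, u)
  "roven" → 5 new (r, o, v, e, n)
  "lusororundor" → 12 new (l, u, s, o, r, o, r, u, n, d, o, r)
  "papavi" → prefix "pa" already present; 4 new (p, a, v, i)
  "lusogal" → prefix "luso" already present; 3 new (g, a, l)
  "lusotorvi" → prefix "luso" already present; 5 new (t, o, r, v, i)
  "pabel" → prefix "pa" already present; 3 new (b, e, l)
  "palufen" → prefix "palu" already present; 3 new (f, e, n)
Total nodes = 7 + 2 + 5 + 12 + 4 + 3 + 5 + 3 + 3 = 44

44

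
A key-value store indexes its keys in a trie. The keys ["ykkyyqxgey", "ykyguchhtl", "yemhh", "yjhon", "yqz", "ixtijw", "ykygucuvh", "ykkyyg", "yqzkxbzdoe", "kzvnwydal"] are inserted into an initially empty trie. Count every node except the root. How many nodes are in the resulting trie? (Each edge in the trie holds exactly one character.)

54

Count nodes per top-level branch (shared prefixes stored once):
  'i'-branch (ixtijw): 6 nodes
  'k'-branch (kzvnwydal): 9 nodes
  'y'-branch (yemhh, yjhon, ykkyyg, ykkyyqxgey, ykyguchhtl, ykygucuvh, yqz, yqzkxbzdoe): 39 nodes
Sum: 54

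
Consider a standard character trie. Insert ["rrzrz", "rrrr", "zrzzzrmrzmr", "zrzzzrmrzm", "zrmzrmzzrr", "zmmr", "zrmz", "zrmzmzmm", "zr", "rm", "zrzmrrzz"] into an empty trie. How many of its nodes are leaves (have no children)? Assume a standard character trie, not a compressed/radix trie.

8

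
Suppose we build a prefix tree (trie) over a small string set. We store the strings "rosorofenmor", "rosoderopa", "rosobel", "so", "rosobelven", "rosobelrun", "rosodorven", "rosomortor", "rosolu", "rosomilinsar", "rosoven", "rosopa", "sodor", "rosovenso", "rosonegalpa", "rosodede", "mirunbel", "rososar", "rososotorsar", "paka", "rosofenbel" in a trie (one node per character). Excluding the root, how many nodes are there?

96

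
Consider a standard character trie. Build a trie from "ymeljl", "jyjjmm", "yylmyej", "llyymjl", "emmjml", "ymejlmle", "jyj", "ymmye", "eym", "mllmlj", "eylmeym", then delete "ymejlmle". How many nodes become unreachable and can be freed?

5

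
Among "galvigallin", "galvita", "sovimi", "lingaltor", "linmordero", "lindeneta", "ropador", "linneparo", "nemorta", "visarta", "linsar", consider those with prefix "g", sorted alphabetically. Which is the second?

Filter for "g…" and sort: "galvigallin", "galvita"
Position 2: galvita

galvita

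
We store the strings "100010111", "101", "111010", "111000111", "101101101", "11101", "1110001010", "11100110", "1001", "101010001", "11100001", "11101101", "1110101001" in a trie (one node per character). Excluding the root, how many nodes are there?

Insert word by word; a character creates a node only if that edge doesn't already exist:
  "100010111" → 9 new (1, 0, 0, 0, 1, 0, 1, 1, 1)
  "101" → prefix "10" already present; 1 new (1)
  "111010" → prefix "1" already present; 5 new (1, 1, 0, 1, 0)
  "111000111" → prefix "1110" already present; 5 new (0, 0, 1, 1, 1)
  "101101101" → prefix "101" already present; 6 new (1, 0, 1, 1, 0, 1)
  "11101" → prefix "11101" already present; 0 new (none)
  "1110001010" → prefix "1110001" already present; 3 new (0, 1, 0)
  "11100110" → prefix "11100" already present; 3 new (1, 1, 0)
  "1001" → prefix "100" already present; 1 new (1)
  "101010001" → prefix "101" already present; 6 new (0, 1, 0, 0, 0, 1)
  "11100001" → prefix "111000" already present; 2 new (0, 1)
  "11101101" → prefix "11101" already present; 3 new (1, 0, 1)
  "1110101001" → prefix "111010" already present; 4 new (1, 0, 0, 1)
Total nodes = 9 + 1 + 5 + 5 + 6 + 0 + 3 + 3 + 1 + 6 + 2 + 3 + 4 = 48

48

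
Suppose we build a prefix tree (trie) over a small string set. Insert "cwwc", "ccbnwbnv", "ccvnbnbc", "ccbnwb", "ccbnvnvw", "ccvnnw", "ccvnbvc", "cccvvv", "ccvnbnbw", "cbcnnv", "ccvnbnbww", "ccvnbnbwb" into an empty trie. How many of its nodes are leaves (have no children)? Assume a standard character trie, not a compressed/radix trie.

10

Leaves are exactly the stored words that no other stored word extends.
Those words: "cbcnnv", "ccbnvnvw", "ccbnwbnv", "cccvvv", "ccvnbnbc", "ccvnbnbwb", "ccvnbnbww", "ccvnbvc", "ccvnnw", "cwwc"
Leaf count: 10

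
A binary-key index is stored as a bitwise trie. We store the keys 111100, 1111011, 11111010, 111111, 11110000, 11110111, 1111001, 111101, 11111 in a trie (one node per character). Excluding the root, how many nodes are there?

Trie structure (* marks end of a word):
(root)
└─ 1
   └─ 1
      └─ 1
         └─ 1
            ├─ 0
            │  ├─ 0 *
            │  │  ├─ 0
            │  │  │  └─ 0 *
            │  │  └─ 1 *
            │  └─ 1 *
            │     └─ 1 *
            │        └─ 1 *
            └─ 1 *
               ├─ 0
               │  └─ 1
               │     └─ 0 *
               └─ 1 *
Counting every labelled node above: 17.

17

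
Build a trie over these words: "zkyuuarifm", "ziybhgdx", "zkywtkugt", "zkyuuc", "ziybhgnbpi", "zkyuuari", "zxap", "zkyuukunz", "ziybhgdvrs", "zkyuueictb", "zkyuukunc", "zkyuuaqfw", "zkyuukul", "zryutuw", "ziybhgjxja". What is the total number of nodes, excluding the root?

For each word, the new-node count is its length minus the longest prefix already in the trie:
  "zkyuuarifm" → 10 new (z, k, y, u, u, a, r, i, f, m)
  "ziybhgdx" → prefix "z" already present; 7 new (i, y, b, h, g, d, x)
  "zkywtkugt" → prefix "zky" already present; 6 new (w, t, k, u, g, t)
  "zkyuuc" → prefix "zkyuu" already present; 1 new (c)
  "ziybhgnbpi" → prefix "ziybhg" already present; 4 new (n, b, p, i)
  "zkyuuari" → prefix "zkyuuari" already present; 0 new (none)
  "zxap" → prefix "z" already present; 3 new (x, a, p)
  "zkyuukunz" → prefix "zkyuu" already present; 4 new (k, u, n, z)
  "ziybhgdvrs" → prefix "ziybhgd" already present; 3 new (v, r, s)
  "zkyuueictb" → prefix "zkyuu" already present; 5 new (e, i, c, t, b)
  "zkyuukunc" → prefix "zkyuukun" already present; 1 new (c)
  "zkyuuaqfw" → prefix "zkyuua" already present; 3 new (q, f, w)
  "zkyuukul" → prefix "zkyuuku" already present; 1 new (l)
  "zryutuw" → prefix "z" already present; 6 new (r, y, u, t, u, w)
  "ziybhgjxja" → prefix "ziybhg" already present; 4 new (j, x, j, a)
Total nodes = 10 + 7 + 6 + 1 + 4 + 0 + 3 + 4 + 3 + 5 + 1 + 3 + 1 + 6 + 4 = 58

58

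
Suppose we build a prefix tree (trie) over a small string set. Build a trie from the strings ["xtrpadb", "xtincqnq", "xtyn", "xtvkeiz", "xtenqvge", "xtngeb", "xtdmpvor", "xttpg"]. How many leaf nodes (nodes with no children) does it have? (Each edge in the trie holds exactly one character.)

8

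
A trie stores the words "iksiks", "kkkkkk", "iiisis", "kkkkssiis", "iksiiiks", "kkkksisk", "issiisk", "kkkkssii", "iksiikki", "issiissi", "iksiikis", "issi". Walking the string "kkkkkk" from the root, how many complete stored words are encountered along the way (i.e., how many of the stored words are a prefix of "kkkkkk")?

1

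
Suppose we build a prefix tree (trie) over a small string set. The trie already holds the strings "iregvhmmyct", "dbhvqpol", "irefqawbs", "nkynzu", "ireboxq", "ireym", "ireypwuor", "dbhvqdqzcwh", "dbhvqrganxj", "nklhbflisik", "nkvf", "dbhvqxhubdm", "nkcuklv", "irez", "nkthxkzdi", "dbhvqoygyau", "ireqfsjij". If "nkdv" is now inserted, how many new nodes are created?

2

The longest prefix of "nkdv" already in the trie is "nk" (length 2).
New nodes needed: |"nkdv"| − 2 = 4 − 2 = 2.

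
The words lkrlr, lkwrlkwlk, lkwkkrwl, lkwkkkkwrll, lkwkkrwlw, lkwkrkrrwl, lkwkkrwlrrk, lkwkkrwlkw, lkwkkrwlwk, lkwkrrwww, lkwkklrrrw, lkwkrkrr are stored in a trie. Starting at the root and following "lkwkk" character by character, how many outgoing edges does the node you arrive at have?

Walk "lkwkk" from the root, arriving at one node.
Distinct next characters after "lkwkk": k, l, r.
That node has 3 child edges.

3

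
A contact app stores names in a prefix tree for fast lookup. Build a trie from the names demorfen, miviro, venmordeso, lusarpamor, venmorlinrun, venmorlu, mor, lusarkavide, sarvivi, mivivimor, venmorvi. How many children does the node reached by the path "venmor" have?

Follow the path "venmor" to its node, then look at its outgoing edges.
Characters that immediately follow "venmor" among the stored strings: {d, l, v}.
That node has 3 child edges.

3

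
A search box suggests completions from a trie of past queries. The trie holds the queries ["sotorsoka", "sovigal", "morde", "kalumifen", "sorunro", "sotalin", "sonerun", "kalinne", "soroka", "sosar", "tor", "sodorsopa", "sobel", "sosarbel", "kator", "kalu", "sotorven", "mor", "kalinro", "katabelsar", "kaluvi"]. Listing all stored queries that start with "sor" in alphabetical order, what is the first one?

DFS of the "sor" subtree visits, in order: "soroka", "sorunro"
Position 1: soroka

soroka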